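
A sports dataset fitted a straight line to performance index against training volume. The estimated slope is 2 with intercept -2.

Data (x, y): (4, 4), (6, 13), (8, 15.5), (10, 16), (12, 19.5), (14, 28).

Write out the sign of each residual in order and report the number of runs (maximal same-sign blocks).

x=4: ŷ = -2 + 2·4 = 6; r = 4 − 6 = -2
x=6: ŷ = -2 + 2·6 = 10; r = 13 − 10 = 3
x=8: ŷ = -2 + 2·8 = 14; r = 15.5 − 14 = 1.5
x=10: ŷ = -2 + 2·10 = 18; r = 16 − 18 = -2
x=12: ŷ = -2 + 2·12 = 22; r = 19.5 − 22 = -2.5
x=14: ŷ = -2 + 2·14 = 26; r = 28 − 26 = 2
Signs: − + + − − +
Runs: −×1, +×2, −×2, +×1 → 4

4 runs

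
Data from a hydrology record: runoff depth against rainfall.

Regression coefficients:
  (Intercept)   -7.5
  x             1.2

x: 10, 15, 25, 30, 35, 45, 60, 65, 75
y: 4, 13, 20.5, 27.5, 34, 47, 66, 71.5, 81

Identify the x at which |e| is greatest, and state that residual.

x = 15, e = 2.5

x=10: ŷ = -7.5 + 1.2·10 = 4.5; e = 4 − 4.5 = -0.5
x=15: ŷ = -7.5 + 1.2·15 = 10.5; e = 13 − 10.5 = 2.5
x=25: ŷ = -7.5 + 1.2·25 = 22.5; e = 20.5 − 22.5 = -2
x=30: ŷ = -7.5 + 1.2·30 = 28.5; e = 27.5 − 28.5 = -1
x=35: ŷ = -7.5 + 1.2·35 = 34.5; e = 34 − 34.5 = -0.5
x=45: ŷ = -7.5 + 1.2·45 = 46.5; e = 47 − 46.5 = 0.5
x=60: ŷ = -7.5 + 1.2·60 = 64.5; e = 66 − 64.5 = 1.5
x=65: ŷ = -7.5 + 1.2·65 = 70.5; e = 71.5 − 70.5 = 1
x=75: ŷ = -7.5 + 1.2·75 = 82.5; e = 81 − 82.5 = -1.5
Largest |e| is 2.5 at x = 15, residual 2.5.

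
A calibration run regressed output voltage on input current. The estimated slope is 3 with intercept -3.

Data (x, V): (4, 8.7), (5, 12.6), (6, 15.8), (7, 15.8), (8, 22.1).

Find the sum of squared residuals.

SSE = 7.14

x=4: ŷ = -3 + 3·4 = 9; e = 8.7 − 9 = -0.3
x=5: ŷ = -3 + 3·5 = 12; e = 12.6 − 12 = 0.6
x=6: ŷ = -3 + 3·6 = 15; e = 15.8 − 15 = 0.8
x=7: ŷ = -3 + 3·7 = 18; e = 15.8 − 18 = -2.2
x=8: ŷ = -3 + 3·8 = 21; e = 22.1 − 21 = 1.1
SSE = 0.09 + 0.36 + 0.64 + 4.84 + 1.21 = 7.14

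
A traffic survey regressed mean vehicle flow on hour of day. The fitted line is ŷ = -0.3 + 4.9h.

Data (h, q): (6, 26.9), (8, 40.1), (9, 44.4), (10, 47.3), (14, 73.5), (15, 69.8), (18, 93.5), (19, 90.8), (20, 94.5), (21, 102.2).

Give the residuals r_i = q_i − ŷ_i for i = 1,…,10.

-2.2, 1.2, 0.6, -1.4, 5.2, -3.4, 5.6, -2, -3.2, -0.4

h=6: ŷ = -0.3 + 4.9·6 = 29.1; r = 26.9 − 29.1 = -2.2
h=8: ŷ = -0.3 + 4.9·8 = 38.9; r = 40.1 − 38.9 = 1.2
h=9: ŷ = -0.3 + 4.9·9 = 43.8; r = 44.4 − 43.8 = 0.6
h=10: ŷ = -0.3 + 4.9·10 = 48.7; r = 47.3 − 48.7 = -1.4
h=14: ŷ = -0.3 + 4.9·14 = 68.3; r = 73.5 − 68.3 = 5.2
h=15: ŷ = -0.3 + 4.9·15 = 73.2; r = 69.8 − 73.2 = -3.4
h=18: ŷ = -0.3 + 4.9·18 = 87.9; r = 93.5 − 87.9 = 5.6
h=19: ŷ = -0.3 + 4.9·19 = 92.8; r = 90.8 − 92.8 = -2
h=20: ŷ = -0.3 + 4.9·20 = 97.7; r = 94.5 − 97.7 = -3.2
h=21: ŷ = -0.3 + 4.9·21 = 102.6; r = 102.2 − 102.6 = -0.4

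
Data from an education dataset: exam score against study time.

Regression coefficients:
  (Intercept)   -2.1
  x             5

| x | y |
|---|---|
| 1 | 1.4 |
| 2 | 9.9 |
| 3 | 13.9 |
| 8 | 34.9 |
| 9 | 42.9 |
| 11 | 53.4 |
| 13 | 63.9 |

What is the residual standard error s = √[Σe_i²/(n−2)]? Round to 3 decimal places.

s = 1.871

x=1: ŷ = -2.1 + 5·1 = 2.9; e = 1.4 − 2.9 = -1.5
x=2: ŷ = -2.1 + 5·2 = 7.9; e = 9.9 − 7.9 = 2
x=3: ŷ = -2.1 + 5·3 = 12.9; e = 13.9 − 12.9 = 1
x=8: ŷ = -2.1 + 5·8 = 37.9; e = 34.9 − 37.9 = -3
x=9: ŷ = -2.1 + 5·9 = 42.9; e = 42.9 − 42.9 = 0
x=11: ŷ = -2.1 + 5·11 = 52.9; e = 53.4 − 52.9 = 0.5
x=13: ŷ = -2.1 + 5·13 = 62.9; e = 63.9 − 62.9 = 1
SSE = 2.25 + 4 + 1 + 9 + 0 + 0.25 + 1 = 17.5
s = √(17.5/5) = √3.5 ≈ 1.871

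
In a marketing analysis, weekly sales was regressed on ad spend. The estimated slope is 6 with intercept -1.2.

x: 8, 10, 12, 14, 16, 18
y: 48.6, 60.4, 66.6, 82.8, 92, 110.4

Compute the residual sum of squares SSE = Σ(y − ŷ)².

x=8: ŷ = -1.2 + 6·8 = 46.8; r = 48.6 − 46.8 = 1.8
x=10: ŷ = -1.2 + 6·10 = 58.8; r = 60.4 − 58.8 = 1.6
x=12: ŷ = -1.2 + 6·12 = 70.8; r = 66.6 − 70.8 = -4.2
x=14: ŷ = -1.2 + 6·14 = 82.8; r = 82.8 − 82.8 = 0
x=16: ŷ = -1.2 + 6·16 = 94.8; r = 92 − 94.8 = -2.8
x=18: ŷ = -1.2 + 6·18 = 106.8; r = 110.4 − 106.8 = 3.6
SSE = 3.24 + 2.56 + 17.64 + 0 + 7.84 + 12.96 = 44.24

SSE = 44.24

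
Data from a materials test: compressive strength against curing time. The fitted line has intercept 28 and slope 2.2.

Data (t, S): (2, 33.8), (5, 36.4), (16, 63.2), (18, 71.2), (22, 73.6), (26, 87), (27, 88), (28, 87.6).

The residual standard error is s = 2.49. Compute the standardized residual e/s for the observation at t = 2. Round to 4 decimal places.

0.5622

Ŝ = 28 + 2.2·2 = 32.4
e = 33.8 − 32.4 = 1.4
e/s = 1.4 / 2.49 = 0.5622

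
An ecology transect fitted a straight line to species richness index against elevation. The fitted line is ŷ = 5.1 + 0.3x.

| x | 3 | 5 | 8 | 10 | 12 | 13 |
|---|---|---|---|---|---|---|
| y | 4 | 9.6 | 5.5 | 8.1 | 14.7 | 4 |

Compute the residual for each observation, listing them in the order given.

-2, 3, -2, 0, 6, -5

x=3: ŷ = 5.1 + 0.3·3 = 6; r = 4 − 6 = -2
x=5: ŷ = 5.1 + 0.3·5 = 6.6; r = 9.6 − 6.6 = 3
x=8: ŷ = 5.1 + 0.3·8 = 7.5; r = 5.5 − 7.5 = -2
x=10: ŷ = 5.1 + 0.3·10 = 8.1; r = 8.1 − 8.1 = 0
x=12: ŷ = 5.1 + 0.3·12 = 8.7; r = 14.7 − 8.7 = 6
x=13: ŷ = 5.1 + 0.3·13 = 9; r = 4 − 9 = -5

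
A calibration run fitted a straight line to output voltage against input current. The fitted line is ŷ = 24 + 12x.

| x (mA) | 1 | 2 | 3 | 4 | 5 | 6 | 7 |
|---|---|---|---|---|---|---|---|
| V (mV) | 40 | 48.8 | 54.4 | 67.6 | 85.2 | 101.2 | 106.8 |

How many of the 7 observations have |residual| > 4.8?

x=1: ŷ = 24 + 12·1 = 36; r = 40 − 36 = 4
x=2: ŷ = 24 + 12·2 = 48; r = 48.8 − 48 = 0.8
x=3: ŷ = 24 + 12·3 = 60; r = 54.4 − 60 = -5.6
x=4: ŷ = 24 + 12·4 = 72; r = 67.6 − 72 = -4.4
x=5: ŷ = 24 + 12·5 = 84; r = 85.2 − 84 = 1.2
x=6: ŷ = 24 + 12·6 = 96; r = 101.2 − 96 = 5.2
x=7: ŷ = 24 + 12·7 = 108; r = 106.8 − 108 = -1.2
|r| > 4.8: x=3 (|r|=5.6), x=6 (|r|=5.2) → 2

2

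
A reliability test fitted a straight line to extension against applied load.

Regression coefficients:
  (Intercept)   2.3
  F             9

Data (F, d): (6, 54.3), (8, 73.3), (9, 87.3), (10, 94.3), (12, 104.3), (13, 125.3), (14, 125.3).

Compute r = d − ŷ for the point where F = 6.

r = -2

ŷ = 2.3 + 9·6 = 56.3
r = 54.3 − 56.3 = -2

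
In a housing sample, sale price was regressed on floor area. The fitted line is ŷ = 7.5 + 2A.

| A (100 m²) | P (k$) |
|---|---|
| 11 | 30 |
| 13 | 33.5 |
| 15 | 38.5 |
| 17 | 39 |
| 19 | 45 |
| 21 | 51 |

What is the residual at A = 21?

ŷ = 7.5 + 2·21 = 49.5
r = 51 − 49.5 = 1.5

r = 1.5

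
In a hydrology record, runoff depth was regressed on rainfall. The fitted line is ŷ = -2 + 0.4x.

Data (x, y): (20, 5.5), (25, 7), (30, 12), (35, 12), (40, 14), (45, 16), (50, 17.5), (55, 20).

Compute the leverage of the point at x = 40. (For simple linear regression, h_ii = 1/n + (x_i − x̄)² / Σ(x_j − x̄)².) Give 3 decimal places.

h = 0.131

x̄ = (20 + 25 + 30 + 35 + 40 + 45 + 50 + 55)/8 = 37.5
Σ(x − x̄)² = 306.25 + 156.25 + 56.25 + 6.25 + 6.25 + 56.25 + 156.25 + 306.25 = 1050
h = 1/8 + (2.5)²/1050 = 0.125 + 0.00595238 = 0.131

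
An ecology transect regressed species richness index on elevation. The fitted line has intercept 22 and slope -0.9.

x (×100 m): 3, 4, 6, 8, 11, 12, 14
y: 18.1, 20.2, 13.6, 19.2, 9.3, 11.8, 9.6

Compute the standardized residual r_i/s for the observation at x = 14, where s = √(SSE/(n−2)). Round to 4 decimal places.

0.0696

x=3: ŷ = 22 − 0.9·3 = 19.3; r = 18.1 − 19.3 = -1.2
x=4: ŷ = 22 − 0.9·4 = 18.4; r = 20.2 − 18.4 = 1.8
x=6: ŷ = 22 − 0.9·6 = 16.6; r = 13.6 − 16.6 = -3
x=8: ŷ = 22 − 0.9·8 = 14.8; r = 19.2 − 14.8 = 4.4
x=11: ŷ = 22 − 0.9·11 = 12.1; r = 9.3 − 12.1 = -2.8
x=12: ŷ = 22 − 0.9·12 = 11.2; r = 11.8 − 11.2 = 0.6
x=14: ŷ = 22 − 0.9·14 = 9.4; r = 9.6 − 9.4 = 0.2
SSE = 1.44 + 3.24 + 9 + 19.36 + 7.84 + 0.36 + 0.04 = 41.28
s = √(41.28/5) = 2.87333
r/s = 0.2 / 2.87333 = 0.0696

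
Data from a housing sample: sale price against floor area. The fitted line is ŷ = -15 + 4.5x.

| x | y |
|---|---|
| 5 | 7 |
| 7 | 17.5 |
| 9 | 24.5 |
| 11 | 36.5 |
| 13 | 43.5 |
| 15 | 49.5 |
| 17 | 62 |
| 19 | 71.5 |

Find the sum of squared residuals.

x=5: ŷ = -15 + 4.5·5 = 7.5; r = 7 − 7.5 = -0.5
x=7: ŷ = -15 + 4.5·7 = 16.5; r = 17.5 − 16.5 = 1
x=9: ŷ = -15 + 4.5·9 = 25.5; r = 24.5 − 25.5 = -1
x=11: ŷ = -15 + 4.5·11 = 34.5; r = 36.5 − 34.5 = 2
x=13: ŷ = -15 + 4.5·13 = 43.5; r = 43.5 − 43.5 = 0
x=15: ŷ = -15 + 4.5·15 = 52.5; r = 49.5 − 52.5 = -3
x=17: ŷ = -15 + 4.5·17 = 61.5; r = 62 − 61.5 = 0.5
x=19: ŷ = -15 + 4.5·19 = 70.5; r = 71.5 − 70.5 = 1
SSE = 0.25 + 1 + 1 + 4 + 0 + 9 + 0.25 + 1 = 16.5

SSE = 16.5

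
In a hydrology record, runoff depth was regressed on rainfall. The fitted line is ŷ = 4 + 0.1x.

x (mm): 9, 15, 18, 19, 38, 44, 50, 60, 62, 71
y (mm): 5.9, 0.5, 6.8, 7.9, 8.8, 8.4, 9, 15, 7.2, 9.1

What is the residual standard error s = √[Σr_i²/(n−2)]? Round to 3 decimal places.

x=9: ŷ = 4 + 0.1·9 = 4.9; r = 5.9 − 4.9 = 1
x=15: ŷ = 4 + 0.1·15 = 5.5; r = 0.5 − 5.5 = -5
x=18: ŷ = 4 + 0.1·18 = 5.8; r = 6.8 − 5.8 = 1
x=19: ŷ = 4 + 0.1·19 = 5.9; r = 7.9 − 5.9 = 2
x=38: ŷ = 4 + 0.1·38 = 7.8; r = 8.8 − 7.8 = 1
x=44: ŷ = 4 + 0.1·44 = 8.4; r = 8.4 − 8.4 = 0
x=50: ŷ = 4 + 0.1·50 = 9; r = 9 − 9 = 0
x=60: ŷ = 4 + 0.1·60 = 10; r = 15 − 10 = 5
x=62: ŷ = 4 + 0.1·62 = 10.2; r = 7.2 − 10.2 = -3
x=71: ŷ = 4 + 0.1·71 = 11.1; r = 9.1 − 11.1 = -2
SSE = 1 + 25 + 1 + 4 + 1 + 0 + 0 + 25 + 9 + 4 = 70
s = √(70/8) = √8.75 ≈ 2.958

s = 2.958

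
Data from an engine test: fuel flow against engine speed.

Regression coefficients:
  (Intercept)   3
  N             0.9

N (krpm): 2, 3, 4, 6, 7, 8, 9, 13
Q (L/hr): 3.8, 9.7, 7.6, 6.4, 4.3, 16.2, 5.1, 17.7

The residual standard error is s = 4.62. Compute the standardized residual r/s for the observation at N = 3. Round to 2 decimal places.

0.87

ŷ = 3 + 0.9·3 = 5.7
r = 9.7 − 5.7 = 4
r/s = 4 / 4.62 = 0.87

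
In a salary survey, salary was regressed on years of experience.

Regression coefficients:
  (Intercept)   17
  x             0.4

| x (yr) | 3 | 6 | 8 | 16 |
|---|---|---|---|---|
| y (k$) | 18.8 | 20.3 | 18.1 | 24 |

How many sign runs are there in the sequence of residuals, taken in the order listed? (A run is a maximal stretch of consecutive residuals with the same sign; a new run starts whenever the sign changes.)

x=3: ŷ = 17 + 0.4·3 = 18.2; e = 18.8 − 18.2 = 0.6
x=6: ŷ = 17 + 0.4·6 = 19.4; e = 20.3 − 19.4 = 0.9
x=8: ŷ = 17 + 0.4·8 = 20.2; e = 18.1 − 20.2 = -2.1
x=16: ŷ = 17 + 0.4·16 = 23.4; e = 24 − 23.4 = 0.6
Signs: + + − +
Runs: +×2, −×1, +×1 → 3

3 runs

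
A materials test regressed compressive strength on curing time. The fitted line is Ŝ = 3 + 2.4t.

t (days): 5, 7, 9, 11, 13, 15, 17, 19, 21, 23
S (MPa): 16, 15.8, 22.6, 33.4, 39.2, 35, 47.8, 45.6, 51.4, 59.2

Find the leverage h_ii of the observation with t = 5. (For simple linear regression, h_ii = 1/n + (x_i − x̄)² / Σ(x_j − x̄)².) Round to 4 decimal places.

h = 0.3455

t̄ = (5 + 7 + 9 + 11 + 13 + 15 + 17 + 19 + 21 + 23)/10 = 14
Σ(t − t̄)² = 81 + 49 + 25 + 9 + 1 + 1 + 9 + 25 + 49 + 81 = 330
h = 1/10 + (-9)²/330 = 0.1 + 0.245455 = 0.3455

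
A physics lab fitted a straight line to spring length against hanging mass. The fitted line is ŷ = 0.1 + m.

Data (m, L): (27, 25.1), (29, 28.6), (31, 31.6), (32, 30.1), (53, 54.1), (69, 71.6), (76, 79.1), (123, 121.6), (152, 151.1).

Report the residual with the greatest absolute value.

r = 3

m=27: ŷ = 0.1 + 27 = 27.1; r = 25.1 − 27.1 = -2
m=29: ŷ = 0.1 + 29 = 29.1; r = 28.6 − 29.1 = -0.5
m=31: ŷ = 0.1 + 31 = 31.1; r = 31.6 − 31.1 = 0.5
m=32: ŷ = 0.1 + 32 = 32.1; r = 30.1 − 32.1 = -2
m=53: ŷ = 0.1 + 53 = 53.1; r = 54.1 − 53.1 = 1
m=69: ŷ = 0.1 + 69 = 69.1; r = 71.6 − 69.1 = 2.5
m=76: ŷ = 0.1 + 76 = 76.1; r = 79.1 − 76.1 = 3
m=123: ŷ = 0.1 + 123 = 123.1; r = 121.6 − 123.1 = -1.5
m=152: ŷ = 0.1 + 152 = 152.1; r = 151.1 − 152.1 = -1
Largest |r| is 3 at m = 76, residual 3.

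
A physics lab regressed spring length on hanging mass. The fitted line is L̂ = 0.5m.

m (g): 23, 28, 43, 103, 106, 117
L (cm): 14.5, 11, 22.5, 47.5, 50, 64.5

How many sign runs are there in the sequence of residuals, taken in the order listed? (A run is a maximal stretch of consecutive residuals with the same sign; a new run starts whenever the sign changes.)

m=23: L̂ = 0.5·23 = 11.5; r = 14.5 − 11.5 = 3
m=28: L̂ = 0.5·28 = 14; r = 11 − 14 = -3
m=43: L̂ = 0.5·43 = 21.5; r = 22.5 − 21.5 = 1
m=103: L̂ = 0.5·103 = 51.5; r = 47.5 − 51.5 = -4
m=106: L̂ = 0.5·106 = 53; r = 50 − 53 = -3
m=117: L̂ = 0.5·117 = 58.5; r = 64.5 − 58.5 = 6
Signs: + − + − − +
Runs: +×1, −×1, +×1, −×2, +×1 → 5

5 runs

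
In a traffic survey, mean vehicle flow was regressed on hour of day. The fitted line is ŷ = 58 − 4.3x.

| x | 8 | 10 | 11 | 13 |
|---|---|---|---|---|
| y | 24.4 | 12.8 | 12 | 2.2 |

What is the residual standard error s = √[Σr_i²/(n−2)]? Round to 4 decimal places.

x=8: ŷ = 58 − 4.3·8 = 23.6; r = 24.4 − 23.6 = 0.8
x=10: ŷ = 58 − 4.3·10 = 15; r = 12.8 − 15 = -2.2
x=11: ŷ = 58 − 4.3·11 = 10.7; r = 12 − 10.7 = 1.3
x=13: ŷ = 58 − 4.3·13 = 2.1; r = 2.2 − 2.1 = 0.1
SSE = 0.64 + 4.84 + 1.69 + 0.01 = 7.18
s = √(7.18/2) = √3.59 ≈ 1.8947

s = 1.8947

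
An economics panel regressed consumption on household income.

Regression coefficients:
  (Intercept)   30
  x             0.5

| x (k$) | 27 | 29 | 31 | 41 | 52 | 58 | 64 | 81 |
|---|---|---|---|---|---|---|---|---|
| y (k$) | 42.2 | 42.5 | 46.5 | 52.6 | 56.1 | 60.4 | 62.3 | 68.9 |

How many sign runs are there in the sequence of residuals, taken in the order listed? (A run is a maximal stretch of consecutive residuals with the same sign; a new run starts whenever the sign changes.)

3 runs

x=27: ŷ = 30 + 0.5·27 = 43.5; r = 42.2 − 43.5 = -1.3
x=29: ŷ = 30 + 0.5·29 = 44.5; r = 42.5 − 44.5 = -2
x=31: ŷ = 30 + 0.5·31 = 45.5; r = 46.5 − 45.5 = 1
x=41: ŷ = 30 + 0.5·41 = 50.5; r = 52.6 − 50.5 = 2.1
x=52: ŷ = 30 + 0.5·52 = 56; r = 56.1 − 56 = 0.1
x=58: ŷ = 30 + 0.5·58 = 59; r = 60.4 − 59 = 1.4
x=64: ŷ = 30 + 0.5·64 = 62; r = 62.3 − 62 = 0.3
x=81: ŷ = 30 + 0.5·81 = 70.5; r = 68.9 − 70.5 = -1.6
Signs: − − + + + + + −
Runs: −×2, +×5, −×1 → 3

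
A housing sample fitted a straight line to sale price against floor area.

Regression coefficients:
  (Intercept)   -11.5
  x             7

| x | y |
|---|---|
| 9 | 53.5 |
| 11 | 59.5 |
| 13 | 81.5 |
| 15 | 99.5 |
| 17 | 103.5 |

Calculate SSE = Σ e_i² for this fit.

x=9: ŷ = -11.5 + 7·9 = 51.5; e = 53.5 − 51.5 = 2
x=11: ŷ = -11.5 + 7·11 = 65.5; e = 59.5 − 65.5 = -6
x=13: ŷ = -11.5 + 7·13 = 79.5; e = 81.5 − 79.5 = 2
x=15: ŷ = -11.5 + 7·15 = 93.5; e = 99.5 − 93.5 = 6
x=17: ŷ = -11.5 + 7·17 = 107.5; e = 103.5 − 107.5 = -4
SSE = 4 + 36 + 4 + 36 + 16 = 96

SSE = 96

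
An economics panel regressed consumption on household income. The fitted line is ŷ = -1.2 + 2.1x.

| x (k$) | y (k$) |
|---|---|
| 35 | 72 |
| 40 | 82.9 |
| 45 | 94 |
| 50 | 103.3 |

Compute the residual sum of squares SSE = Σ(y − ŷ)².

SSE = 0.84

x=35: ŷ = -1.2 + 2.1·35 = 72.3; r = 72 − 72.3 = -0.3
x=40: ŷ = -1.2 + 2.1·40 = 82.8; r = 82.9 − 82.8 = 0.1
x=45: ŷ = -1.2 + 2.1·45 = 93.3; r = 94 − 93.3 = 0.7
x=50: ŷ = -1.2 + 2.1·50 = 103.8; r = 103.3 − 103.8 = -0.5
SSE = 0.09 + 0.01 + 0.49 + 0.25 = 0.84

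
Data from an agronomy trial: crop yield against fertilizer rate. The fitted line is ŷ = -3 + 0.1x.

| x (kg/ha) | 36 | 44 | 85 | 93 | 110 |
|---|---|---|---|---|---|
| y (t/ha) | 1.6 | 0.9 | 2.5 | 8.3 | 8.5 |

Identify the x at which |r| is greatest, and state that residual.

x = 85, r = -3

x=36: ŷ = -3 + 0.1·36 = 0.6; r = 1.6 − 0.6 = 1
x=44: ŷ = -3 + 0.1·44 = 1.4; r = 0.9 − 1.4 = -0.5
x=85: ŷ = -3 + 0.1·85 = 5.5; r = 2.5 − 5.5 = -3
x=93: ŷ = -3 + 0.1·93 = 6.3; r = 8.3 − 6.3 = 2
x=110: ŷ = -3 + 0.1·110 = 8; r = 8.5 − 8 = 0.5
Largest |r| is 3 at x = 85, residual -3.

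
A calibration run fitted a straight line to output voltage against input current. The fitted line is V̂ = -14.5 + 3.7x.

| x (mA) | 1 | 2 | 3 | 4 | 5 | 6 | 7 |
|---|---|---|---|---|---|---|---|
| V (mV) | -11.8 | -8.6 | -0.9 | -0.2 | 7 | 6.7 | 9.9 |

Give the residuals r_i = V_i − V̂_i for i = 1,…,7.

-1, -1.5, 2.5, -0.5, 3, -1, -1.5

x=1: V̂ = -14.5 + 3.7·1 = -10.8; r = -11.8 − (-10.8) = -1
x=2: V̂ = -14.5 + 3.7·2 = -7.1; r = -8.6 − (-7.1) = -1.5
x=3: V̂ = -14.5 + 3.7·3 = -3.4; r = -0.9 − (-3.4) = 2.5
x=4: V̂ = -14.5 + 3.7·4 = 0.3; r = -0.2 − 0.3 = -0.5
x=5: V̂ = -14.5 + 3.7·5 = 4; r = 7 − 4 = 3
x=6: V̂ = -14.5 + 3.7·6 = 7.7; r = 6.7 − 7.7 = -1
x=7: V̂ = -14.5 + 3.7·7 = 11.4; r = 9.9 − 11.4 = -1.5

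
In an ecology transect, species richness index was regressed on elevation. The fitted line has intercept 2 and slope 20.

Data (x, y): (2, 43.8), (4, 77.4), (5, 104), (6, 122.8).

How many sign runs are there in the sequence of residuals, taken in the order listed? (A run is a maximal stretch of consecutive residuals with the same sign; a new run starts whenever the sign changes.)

x=2: ŷ = 2 + 20·2 = 42; e = 43.8 − 42 = 1.8
x=4: ŷ = 2 + 20·4 = 82; e = 77.4 − 82 = -4.6
x=5: ŷ = 2 + 20·5 = 102; e = 104 − 102 = 2
x=6: ŷ = 2 + 20·6 = 122; e = 122.8 − 122 = 0.8
Signs: + − + +
Runs: +×1, −×1, +×2 → 3

3 runs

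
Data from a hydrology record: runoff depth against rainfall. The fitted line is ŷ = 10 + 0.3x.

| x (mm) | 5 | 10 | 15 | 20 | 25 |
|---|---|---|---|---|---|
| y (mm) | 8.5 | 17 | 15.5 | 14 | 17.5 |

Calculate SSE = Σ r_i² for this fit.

SSE = 30

x=5: ŷ = 10 + 0.3·5 = 11.5; r = 8.5 − 11.5 = -3
x=10: ŷ = 10 + 0.3·10 = 13; r = 17 − 13 = 4
x=15: ŷ = 10 + 0.3·15 = 14.5; r = 15.5 − 14.5 = 1
x=20: ŷ = 10 + 0.3·20 = 16; r = 14 − 16 = -2
x=25: ŷ = 10 + 0.3·25 = 17.5; r = 17.5 − 17.5 = 0
SSE = 9 + 16 + 1 + 4 + 0 = 30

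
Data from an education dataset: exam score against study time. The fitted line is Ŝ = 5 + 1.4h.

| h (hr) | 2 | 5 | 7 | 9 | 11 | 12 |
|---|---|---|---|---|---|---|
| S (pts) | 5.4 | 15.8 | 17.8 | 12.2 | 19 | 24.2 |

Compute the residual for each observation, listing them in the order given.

h=2: Ŝ = 5 + 1.4·2 = 7.8; r = 5.4 − 7.8 = -2.4
h=5: Ŝ = 5 + 1.4·5 = 12; r = 15.8 − 12 = 3.8
h=7: Ŝ = 5 + 1.4·7 = 14.8; r = 17.8 − 14.8 = 3
h=9: Ŝ = 5 + 1.4·9 = 17.6; r = 12.2 − 17.6 = -5.4
h=11: Ŝ = 5 + 1.4·11 = 20.4; r = 19 − 20.4 = -1.4
h=12: Ŝ = 5 + 1.4·12 = 21.8; r = 24.2 − 21.8 = 2.4

-2.4, 3.8, 3, -5.4, -1.4, 2.4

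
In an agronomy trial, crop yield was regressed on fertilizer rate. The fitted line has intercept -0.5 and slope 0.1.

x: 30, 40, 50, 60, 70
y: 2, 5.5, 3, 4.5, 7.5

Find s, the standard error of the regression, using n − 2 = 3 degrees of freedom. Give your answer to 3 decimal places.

s = 1.683

x=30: ŷ = -0.5 + 0.1·30 = 2.5; r = 2 − 2.5 = -0.5
x=40: ŷ = -0.5 + 0.1·40 = 3.5; r = 5.5 − 3.5 = 2
x=50: ŷ = -0.5 + 0.1·50 = 4.5; r = 3 − 4.5 = -1.5
x=60: ŷ = -0.5 + 0.1·60 = 5.5; r = 4.5 − 5.5 = -1
x=70: ŷ = -0.5 + 0.1·70 = 6.5; r = 7.5 − 6.5 = 1
SSE = 0.25 + 4 + 2.25 + 1 + 1 = 8.5
s = √(8.5/3) = √2.83333 ≈ 1.683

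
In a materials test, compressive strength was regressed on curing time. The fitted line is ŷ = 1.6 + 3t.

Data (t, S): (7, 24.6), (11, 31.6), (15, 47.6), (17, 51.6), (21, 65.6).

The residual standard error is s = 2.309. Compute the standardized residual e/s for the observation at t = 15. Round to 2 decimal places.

0.43

ŷ = 1.6 + 3·15 = 46.6
e = 47.6 − 46.6 = 1
e/s = 1 / 2.309 = 0.43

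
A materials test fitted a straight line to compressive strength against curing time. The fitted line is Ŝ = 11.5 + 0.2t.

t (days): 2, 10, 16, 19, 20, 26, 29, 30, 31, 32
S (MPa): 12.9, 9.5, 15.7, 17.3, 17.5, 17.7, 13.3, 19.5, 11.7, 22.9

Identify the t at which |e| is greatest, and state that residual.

t = 31, e = -6

t=2: Ŝ = 11.5 + 0.2·2 = 11.9; e = 12.9 − 11.9 = 1
t=10: Ŝ = 11.5 + 0.2·10 = 13.5; e = 9.5 − 13.5 = -4
t=16: Ŝ = 11.5 + 0.2·16 = 14.7; e = 15.7 − 14.7 = 1
t=19: Ŝ = 11.5 + 0.2·19 = 15.3; e = 17.3 − 15.3 = 2
t=20: Ŝ = 11.5 + 0.2·20 = 15.5; e = 17.5 − 15.5 = 2
t=26: Ŝ = 11.5 + 0.2·26 = 16.7; e = 17.7 − 16.7 = 1
t=29: Ŝ = 11.5 + 0.2·29 = 17.3; e = 13.3 − 17.3 = -4
t=30: Ŝ = 11.5 + 0.2·30 = 17.5; e = 19.5 − 17.5 = 2
t=31: Ŝ = 11.5 + 0.2·31 = 17.7; e = 11.7 − 17.7 = -6
t=32: Ŝ = 11.5 + 0.2·32 = 17.9; e = 22.9 − 17.9 = 5
Largest |e| is 6 at t = 31, residual -6.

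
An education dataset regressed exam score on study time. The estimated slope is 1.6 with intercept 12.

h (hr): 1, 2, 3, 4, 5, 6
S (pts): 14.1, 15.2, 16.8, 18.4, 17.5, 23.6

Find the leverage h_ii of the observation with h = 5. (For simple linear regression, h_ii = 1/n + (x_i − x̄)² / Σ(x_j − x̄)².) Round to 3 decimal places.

h = 0.295

h̄ = (1 + 2 + 3 + 4 + 5 + 6)/6 = 3.5
Σ(h − h̄)² = 6.25 + 2.25 + 0.25 + 0.25 + 2.25 + 6.25 = 17.5
h = 1/6 + (1.5)²/17.5 = 0.166667 + 0.128571 = 0.295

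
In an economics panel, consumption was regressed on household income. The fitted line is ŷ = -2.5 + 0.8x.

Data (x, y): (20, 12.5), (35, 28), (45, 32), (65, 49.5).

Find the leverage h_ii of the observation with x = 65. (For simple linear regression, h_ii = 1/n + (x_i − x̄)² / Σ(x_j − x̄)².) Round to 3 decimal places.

h = 0.778

x̄ = (20 + 35 + 45 + 65)/4 = 41.25
Σ(x − x̄)² = 451.562 + 39.0625 + 14.0625 + 564.062 = 1068.75
h = 1/4 + (23.75)²/1068.75 = 0.25 + 0.527778 = 0.778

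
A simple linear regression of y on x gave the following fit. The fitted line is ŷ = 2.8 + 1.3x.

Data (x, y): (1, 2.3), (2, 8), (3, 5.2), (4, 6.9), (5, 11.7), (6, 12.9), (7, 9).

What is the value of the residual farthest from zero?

r = -2.9

x=1: ŷ = 2.8 + 1.3·1 = 4.1; r = 2.3 − 4.1 = -1.8
x=2: ŷ = 2.8 + 1.3·2 = 5.4; r = 8 − 5.4 = 2.6
x=3: ŷ = 2.8 + 1.3·3 = 6.7; r = 5.2 − 6.7 = -1.5
x=4: ŷ = 2.8 + 1.3·4 = 8; r = 6.9 − 8 = -1.1
x=5: ŷ = 2.8 + 1.3·5 = 9.3; r = 11.7 − 9.3 = 2.4
x=6: ŷ = 2.8 + 1.3·6 = 10.6; r = 12.9 − 10.6 = 2.3
x=7: ŷ = 2.8 + 1.3·7 = 11.9; r = 9 − 11.9 = -2.9
Largest |r| is 2.9 at x = 7, residual -2.9.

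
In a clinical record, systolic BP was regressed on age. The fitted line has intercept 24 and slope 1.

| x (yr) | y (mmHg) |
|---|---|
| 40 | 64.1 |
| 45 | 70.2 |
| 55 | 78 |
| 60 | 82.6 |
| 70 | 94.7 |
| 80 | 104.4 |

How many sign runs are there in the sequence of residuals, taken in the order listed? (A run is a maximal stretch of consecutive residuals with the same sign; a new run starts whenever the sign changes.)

x=40: ŷ = 24 + 40 = 64; e = 64.1 − 64 = 0.1
x=45: ŷ = 24 + 45 = 69; e = 70.2 − 69 = 1.2
x=55: ŷ = 24 + 55 = 79; e = 78 − 79 = -1
x=60: ŷ = 24 + 60 = 84; e = 82.6 − 84 = -1.4
x=70: ŷ = 24 + 70 = 94; e = 94.7 − 94 = 0.7
x=80: ŷ = 24 + 80 = 104; e = 104.4 − 104 = 0.4
Signs: + + − − + +
Runs: +×2, −×2, +×2 → 3

3 runs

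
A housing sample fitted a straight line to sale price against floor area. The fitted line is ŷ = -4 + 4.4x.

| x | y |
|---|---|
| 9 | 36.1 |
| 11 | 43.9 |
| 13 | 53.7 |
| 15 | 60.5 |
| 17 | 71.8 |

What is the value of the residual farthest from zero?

e = -1.5

x=9: ŷ = -4 + 4.4·9 = 35.6; e = 36.1 − 35.6 = 0.5
x=11: ŷ = -4 + 4.4·11 = 44.4; e = 43.9 − 44.4 = -0.5
x=13: ŷ = -4 + 4.4·13 = 53.2; e = 53.7 − 53.2 = 0.5
x=15: ŷ = -4 + 4.4·15 = 62; e = 60.5 − 62 = -1.5
x=17: ŷ = -4 + 4.4·17 = 70.8; e = 71.8 − 70.8 = 1
Largest |e| is 1.5 at x = 15, residual -1.5.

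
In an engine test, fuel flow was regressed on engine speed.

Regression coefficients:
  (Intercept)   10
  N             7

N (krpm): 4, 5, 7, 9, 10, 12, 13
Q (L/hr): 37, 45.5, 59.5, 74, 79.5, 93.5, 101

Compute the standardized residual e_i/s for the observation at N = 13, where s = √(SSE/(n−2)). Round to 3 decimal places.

N=4: ŷ = 10 + 7·4 = 38; e = 37 − 38 = -1
N=5: ŷ = 10 + 7·5 = 45; e = 45.5 − 45 = 0.5
N=7: ŷ = 10 + 7·7 = 59; e = 59.5 − 59 = 0.5
N=9: ŷ = 10 + 7·9 = 73; e = 74 − 73 = 1
N=10: ŷ = 10 + 7·10 = 80; e = 79.5 − 80 = -0.5
N=12: ŷ = 10 + 7·12 = 94; e = 93.5 − 94 = -0.5
N=13: ŷ = 10 + 7·13 = 101; e = 101 − 101 = 0
SSE = 1 + 0.25 + 0.25 + 1 + 0.25 + 0.25 + 0 = 3
s = √(3/5) = 0.774597
e/s = 0 / 0.774597 = 0.000

0.000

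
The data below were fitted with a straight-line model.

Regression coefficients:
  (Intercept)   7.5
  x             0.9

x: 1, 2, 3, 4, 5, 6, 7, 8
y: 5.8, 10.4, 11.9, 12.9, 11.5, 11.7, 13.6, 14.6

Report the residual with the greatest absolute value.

x=1: ŷ = 7.5 + 0.9·1 = 8.4; e = 5.8 − 8.4 = -2.6
x=2: ŷ = 7.5 + 0.9·2 = 9.3; e = 10.4 − 9.3 = 1.1
x=3: ŷ = 7.5 + 0.9·3 = 10.2; e = 11.9 − 10.2 = 1.7
x=4: ŷ = 7.5 + 0.9·4 = 11.1; e = 12.9 − 11.1 = 1.8
x=5: ŷ = 7.5 + 0.9·5 = 12; e = 11.5 − 12 = -0.5
x=6: ŷ = 7.5 + 0.9·6 = 12.9; e = 11.7 − 12.9 = -1.2
x=7: ŷ = 7.5 + 0.9·7 = 13.8; e = 13.6 − 13.8 = -0.2
x=8: ŷ = 7.5 + 0.9·8 = 14.7; e = 14.6 − 14.7 = -0.1
Largest |e| is 2.6 at x = 1, residual -2.6.

e = -2.6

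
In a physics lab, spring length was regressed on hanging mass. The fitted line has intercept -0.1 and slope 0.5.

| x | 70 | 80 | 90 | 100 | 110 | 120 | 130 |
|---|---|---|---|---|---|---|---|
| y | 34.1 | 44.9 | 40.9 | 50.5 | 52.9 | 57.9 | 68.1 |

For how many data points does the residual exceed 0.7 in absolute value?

x=70: ŷ = -0.1 + 0.5·70 = 34.9; r = 34.1 − 34.9 = -0.8
x=80: ŷ = -0.1 + 0.5·80 = 39.9; r = 44.9 − 39.9 = 5
x=90: ŷ = -0.1 + 0.5·90 = 44.9; r = 40.9 − 44.9 = -4
x=100: ŷ = -0.1 + 0.5·100 = 49.9; r = 50.5 − 49.9 = 0.6
x=110: ŷ = -0.1 + 0.5·110 = 54.9; r = 52.9 − 54.9 = -2
x=120: ŷ = -0.1 + 0.5·120 = 59.9; r = 57.9 − 59.9 = -2
x=130: ŷ = -0.1 + 0.5·130 = 64.9; r = 68.1 − 64.9 = 3.2
|r| > 0.7: x=70 (|r|=0.8), x=80 (|r|=5), x=90 (|r|=4), x=110 (|r|=2), x=120 (|r|=2), x=130 (|r|=3.2) → 6

6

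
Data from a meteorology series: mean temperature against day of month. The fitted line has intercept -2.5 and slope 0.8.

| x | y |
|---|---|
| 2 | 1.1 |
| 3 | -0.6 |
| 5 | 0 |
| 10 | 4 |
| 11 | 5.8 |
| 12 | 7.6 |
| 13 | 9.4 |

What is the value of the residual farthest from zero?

x=2: ŷ = -2.5 + 0.8·2 = -0.9; r = 1.1 − (-0.9) = 2
x=3: ŷ = -2.5 + 0.8·3 = -0.1; r = -0.6 − (-0.1) = -0.5
x=5: ŷ = -2.5 + 0.8·5 = 1.5; r = 0 − 1.5 = -1.5
x=10: ŷ = -2.5 + 0.8·10 = 5.5; r = 4 − 5.5 = -1.5
x=11: ŷ = -2.5 + 0.8·11 = 6.3; r = 5.8 − 6.3 = -0.5
x=12: ŷ = -2.5 + 0.8·12 = 7.1; r = 7.6 − 7.1 = 0.5
x=13: ŷ = -2.5 + 0.8·13 = 7.9; r = 9.4 − 7.9 = 1.5
Largest |r| is 2 at x = 2, residual 2.

r = 2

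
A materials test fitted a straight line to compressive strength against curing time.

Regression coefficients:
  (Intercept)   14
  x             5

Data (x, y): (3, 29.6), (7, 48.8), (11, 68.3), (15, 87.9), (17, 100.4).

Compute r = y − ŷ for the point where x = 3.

r = 0.6

ŷ = 14 + 5·3 = 29
r = 29.6 − 29 = 0.6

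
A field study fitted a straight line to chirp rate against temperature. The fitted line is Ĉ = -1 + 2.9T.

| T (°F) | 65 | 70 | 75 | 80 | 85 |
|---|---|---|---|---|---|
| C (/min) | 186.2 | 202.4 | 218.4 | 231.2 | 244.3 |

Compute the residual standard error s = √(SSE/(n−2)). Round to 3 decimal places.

s = 1.521

T=65: Ĉ = -1 + 2.9·65 = 187.5; r = 186.2 − 187.5 = -1.3
T=70: Ĉ = -1 + 2.9·70 = 202; r = 202.4 − 202 = 0.4
T=75: Ĉ = -1 + 2.9·75 = 216.5; r = 218.4 − 216.5 = 1.9
T=80: Ĉ = -1 + 2.9·80 = 231; r = 231.2 − 231 = 0.2
T=85: Ĉ = -1 + 2.9·85 = 245.5; r = 244.3 − 245.5 = -1.2
SSE = 1.69 + 0.16 + 3.61 + 0.04 + 1.44 = 6.94
s = √(6.94/3) = √2.31333 ≈ 1.521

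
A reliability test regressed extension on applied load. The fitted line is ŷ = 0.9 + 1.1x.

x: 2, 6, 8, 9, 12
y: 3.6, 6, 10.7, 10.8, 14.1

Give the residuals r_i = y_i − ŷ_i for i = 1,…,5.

0.5, -1.5, 1, 0, 0

x=2: ŷ = 0.9 + 1.1·2 = 3.1; r = 3.6 − 3.1 = 0.5
x=6: ŷ = 0.9 + 1.1·6 = 7.5; r = 6 − 7.5 = -1.5
x=8: ŷ = 0.9 + 1.1·8 = 9.7; r = 10.7 − 9.7 = 1
x=9: ŷ = 0.9 + 1.1·9 = 10.8; r = 10.8 − 10.8 = 0
x=12: ŷ = 0.9 + 1.1·12 = 14.1; r = 14.1 − 14.1 = 0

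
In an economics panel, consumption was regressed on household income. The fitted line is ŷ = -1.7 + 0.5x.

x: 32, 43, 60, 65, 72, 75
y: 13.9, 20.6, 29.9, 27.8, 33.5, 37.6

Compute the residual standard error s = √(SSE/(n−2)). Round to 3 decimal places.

s = 2.015

x=32: ŷ = -1.7 + 0.5·32 = 14.3; r = 13.9 − 14.3 = -0.4
x=43: ŷ = -1.7 + 0.5·43 = 19.8; r = 20.6 − 19.8 = 0.8
x=60: ŷ = -1.7 + 0.5·60 = 28.3; r = 29.9 − 28.3 = 1.6
x=65: ŷ = -1.7 + 0.5·65 = 30.8; r = 27.8 − 30.8 = -3
x=72: ŷ = -1.7 + 0.5·72 = 34.3; r = 33.5 − 34.3 = -0.8
x=75: ŷ = -1.7 + 0.5·75 = 35.8; r = 37.6 − 35.8 = 1.8
SSE = 0.16 + 0.64 + 2.56 + 9 + 0.64 + 3.24 = 16.24
s = √(16.24/4) = √4.06 ≈ 2.015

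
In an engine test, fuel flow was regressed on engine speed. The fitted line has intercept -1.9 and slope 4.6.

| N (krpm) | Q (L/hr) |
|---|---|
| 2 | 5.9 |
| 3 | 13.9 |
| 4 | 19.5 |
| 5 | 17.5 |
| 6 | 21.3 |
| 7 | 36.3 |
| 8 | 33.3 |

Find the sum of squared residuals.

N=2: ŷ = -1.9 + 4.6·2 = 7.3; e = 5.9 − 7.3 = -1.4
N=3: ŷ = -1.9 + 4.6·3 = 11.9; e = 13.9 − 11.9 = 2
N=4: ŷ = -1.9 + 4.6·4 = 16.5; e = 19.5 − 16.5 = 3
N=5: ŷ = -1.9 + 4.6·5 = 21.1; e = 17.5 − 21.1 = -3.6
N=6: ŷ = -1.9 + 4.6·6 = 25.7; e = 21.3 − 25.7 = -4.4
N=7: ŷ = -1.9 + 4.6·7 = 30.3; e = 36.3 − 30.3 = 6
N=8: ŷ = -1.9 + 4.6·8 = 34.9; e = 33.3 − 34.9 = -1.6
SSE = 1.96 + 4 + 9 + 12.96 + 19.36 + 36 + 2.56 = 85.84

SSE = 85.84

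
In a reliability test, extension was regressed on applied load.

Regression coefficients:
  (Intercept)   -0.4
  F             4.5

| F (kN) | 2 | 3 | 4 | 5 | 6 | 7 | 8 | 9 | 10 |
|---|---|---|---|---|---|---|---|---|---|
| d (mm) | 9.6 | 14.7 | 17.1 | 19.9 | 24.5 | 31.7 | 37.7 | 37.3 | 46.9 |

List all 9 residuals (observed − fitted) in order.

F=2: d̂ = -0.4 + 4.5·2 = 8.6; e = 9.6 − 8.6 = 1
F=3: d̂ = -0.4 + 4.5·3 = 13.1; e = 14.7 − 13.1 = 1.6
F=4: d̂ = -0.4 + 4.5·4 = 17.6; e = 17.1 − 17.6 = -0.5
F=5: d̂ = -0.4 + 4.5·5 = 22.1; e = 19.9 − 22.1 = -2.2
F=6: d̂ = -0.4 + 4.5·6 = 26.6; e = 24.5 − 26.6 = -2.1
F=7: d̂ = -0.4 + 4.5·7 = 31.1; e = 31.7 − 31.1 = 0.6
F=8: d̂ = -0.4 + 4.5·8 = 35.6; e = 37.7 − 35.6 = 2.1
F=9: d̂ = -0.4 + 4.5·9 = 40.1; e = 37.3 − 40.1 = -2.8
F=10: d̂ = -0.4 + 4.5·10 = 44.6; e = 46.9 − 44.6 = 2.3

1, 1.6, -0.5, -2.2, -2.1, 0.6, 2.1, -2.8, 2.3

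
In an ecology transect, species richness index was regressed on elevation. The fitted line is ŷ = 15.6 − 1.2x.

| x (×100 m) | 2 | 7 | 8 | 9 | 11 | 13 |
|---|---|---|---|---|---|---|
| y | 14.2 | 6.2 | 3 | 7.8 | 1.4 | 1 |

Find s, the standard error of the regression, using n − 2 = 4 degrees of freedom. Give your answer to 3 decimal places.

s = 2.345

x=2: ŷ = 15.6 − 1.2·2 = 13.2; e = 14.2 − 13.2 = 1
x=7: ŷ = 15.6 − 1.2·7 = 7.2; e = 6.2 − 7.2 = -1
x=8: ŷ = 15.6 − 1.2·8 = 6; e = 3 − 6 = -3
x=9: ŷ = 15.6 − 1.2·9 = 4.8; e = 7.8 − 4.8 = 3
x=11: ŷ = 15.6 − 1.2·11 = 2.4; e = 1.4 − 2.4 = -1
x=13: ŷ = 15.6 − 1.2·13 = 0; e = 1 − 0 = 1
SSE = 1 + 1 + 9 + 9 + 1 + 1 = 22
s = √(22/4) = √5.5 ≈ 2.345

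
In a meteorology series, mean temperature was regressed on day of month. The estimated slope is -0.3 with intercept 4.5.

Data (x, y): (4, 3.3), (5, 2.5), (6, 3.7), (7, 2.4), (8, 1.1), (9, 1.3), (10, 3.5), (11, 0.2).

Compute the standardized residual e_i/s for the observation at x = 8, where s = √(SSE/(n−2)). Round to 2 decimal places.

x=4: ŷ = 4.5 − 0.3·4 = 3.3; e = 3.3 − 3.3 = 0
x=5: ŷ = 4.5 − 0.3·5 = 3; e = 2.5 − 3 = -0.5
x=6: ŷ = 4.5 − 0.3·6 = 2.7; e = 3.7 − 2.7 = 1
x=7: ŷ = 4.5 − 0.3·7 = 2.4; e = 2.4 − 2.4 = 0
x=8: ŷ = 4.5 − 0.3·8 = 2.1; e = 1.1 − 2.1 = -1
x=9: ŷ = 4.5 − 0.3·9 = 1.8; e = 1.3 − 1.8 = -0.5
x=10: ŷ = 4.5 − 0.3·10 = 1.5; e = 3.5 − 1.5 = 2
x=11: ŷ = 4.5 − 0.3·11 = 1.2; e = 0.2 − 1.2 = -1
SSE = 0 + 0.25 + 1 + 0 + 1 + 0.25 + 4 + 1 = 7.5
s = √(7.5/6) = 1.11803
e/s = -1 / 1.11803 = -0.89

-0.89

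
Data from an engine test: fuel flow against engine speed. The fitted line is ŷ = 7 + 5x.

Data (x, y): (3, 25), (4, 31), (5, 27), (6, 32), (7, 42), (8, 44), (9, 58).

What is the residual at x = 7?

ŷ = 7 + 5·7 = 42
r = 42 − 42 = 0

r = 0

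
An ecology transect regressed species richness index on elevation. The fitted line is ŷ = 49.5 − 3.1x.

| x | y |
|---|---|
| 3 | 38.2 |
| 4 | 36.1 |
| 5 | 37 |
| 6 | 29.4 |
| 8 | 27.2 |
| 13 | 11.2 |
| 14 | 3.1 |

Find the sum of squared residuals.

SSE = 35.5

x=3: ŷ = 49.5 − 3.1·3 = 40.2; r = 38.2 − 40.2 = -2
x=4: ŷ = 49.5 − 3.1·4 = 37.1; r = 36.1 − 37.1 = -1
x=5: ŷ = 49.5 − 3.1·5 = 34; r = 37 − 34 = 3
x=6: ŷ = 49.5 − 3.1·6 = 30.9; r = 29.4 − 30.9 = -1.5
x=8: ŷ = 49.5 − 3.1·8 = 24.7; r = 27.2 − 24.7 = 2.5
x=13: ŷ = 49.5 − 3.1·13 = 9.2; r = 11.2 − 9.2 = 2
x=14: ŷ = 49.5 − 3.1·14 = 6.1; r = 3.1 − 6.1 = -3
SSE = 4 + 1 + 9 + 2.25 + 6.25 + 4 + 9 = 35.5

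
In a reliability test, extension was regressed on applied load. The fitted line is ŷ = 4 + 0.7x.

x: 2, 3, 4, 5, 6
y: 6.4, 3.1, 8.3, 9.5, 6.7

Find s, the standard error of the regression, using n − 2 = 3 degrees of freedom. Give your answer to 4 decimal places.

x=2: ŷ = 4 + 0.7·2 = 5.4; r = 6.4 − 5.4 = 1
x=3: ŷ = 4 + 0.7·3 = 6.1; r = 3.1 − 6.1 = -3
x=4: ŷ = 4 + 0.7·4 = 6.8; r = 8.3 − 6.8 = 1.5
x=5: ŷ = 4 + 0.7·5 = 7.5; r = 9.5 − 7.5 = 2
x=6: ŷ = 4 + 0.7·6 = 8.2; r = 6.7 − 8.2 = -1.5
SSE = 1 + 9 + 2.25 + 4 + 2.25 = 18.5
s = √(18.5/3) = √6.16667 ≈ 2.4833

s = 2.4833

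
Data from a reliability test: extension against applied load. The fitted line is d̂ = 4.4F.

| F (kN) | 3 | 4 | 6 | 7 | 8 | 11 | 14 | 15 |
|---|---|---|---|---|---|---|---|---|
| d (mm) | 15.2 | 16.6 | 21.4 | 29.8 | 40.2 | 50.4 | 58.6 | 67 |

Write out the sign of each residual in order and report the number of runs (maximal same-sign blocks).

F=3: d̂ = 4.4·3 = 13.2; r = 15.2 − 13.2 = 2
F=4: d̂ = 4.4·4 = 17.6; r = 16.6 − 17.6 = -1
F=6: d̂ = 4.4·6 = 26.4; r = 21.4 − 26.4 = -5
F=7: d̂ = 4.4·7 = 30.8; r = 29.8 − 30.8 = -1
F=8: d̂ = 4.4·8 = 35.2; r = 40.2 − 35.2 = 5
F=11: d̂ = 4.4·11 = 48.4; r = 50.4 − 48.4 = 2
F=14: d̂ = 4.4·14 = 61.6; r = 58.6 − 61.6 = -3
F=15: d̂ = 4.4·15 = 66; r = 67 − 66 = 1
Signs: + − − − + + − +
Runs: +×1, −×3, +×2, −×1, +×1 → 5

5 runs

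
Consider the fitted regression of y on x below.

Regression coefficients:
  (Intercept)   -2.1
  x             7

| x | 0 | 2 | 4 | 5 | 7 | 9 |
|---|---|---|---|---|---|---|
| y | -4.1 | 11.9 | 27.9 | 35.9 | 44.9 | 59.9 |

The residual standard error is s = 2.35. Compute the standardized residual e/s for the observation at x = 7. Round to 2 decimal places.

ŷ = -2.1 + 7·7 = 46.9
e = 44.9 − 46.9 = -2
e/s = -2 / 2.35 = -0.85

-0.85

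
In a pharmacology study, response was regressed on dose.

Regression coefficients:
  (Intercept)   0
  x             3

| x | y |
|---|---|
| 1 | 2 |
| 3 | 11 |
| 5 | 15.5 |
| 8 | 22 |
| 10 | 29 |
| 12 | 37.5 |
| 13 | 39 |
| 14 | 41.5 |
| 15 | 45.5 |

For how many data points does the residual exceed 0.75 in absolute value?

x=1: ŷ = 3·1 = 3; r = 2 − 3 = -1
x=3: ŷ = 3·3 = 9; r = 11 − 9 = 2
x=5: ŷ = 3·5 = 15; r = 15.5 − 15 = 0.5
x=8: ŷ = 3·8 = 24; r = 22 − 24 = -2
x=10: ŷ = 3·10 = 30; r = 29 − 30 = -1
x=12: ŷ = 3·12 = 36; r = 37.5 − 36 = 1.5
x=13: ŷ = 3·13 = 39; r = 39 − 39 = 0
x=14: ŷ = 3·14 = 42; r = 41.5 − 42 = -0.5
x=15: ŷ = 3·15 = 45; r = 45.5 − 45 = 0.5
|r| > 0.75: x=1 (|r|=1), x=3 (|r|=2), x=8 (|r|=2), x=10 (|r|=1), x=12 (|r|=1.5) → 5

5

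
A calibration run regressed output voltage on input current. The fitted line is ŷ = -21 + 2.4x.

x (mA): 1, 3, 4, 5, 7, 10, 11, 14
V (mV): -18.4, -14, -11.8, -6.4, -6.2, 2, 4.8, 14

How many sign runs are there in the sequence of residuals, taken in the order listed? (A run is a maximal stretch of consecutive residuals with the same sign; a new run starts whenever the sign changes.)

5 runs

x=1: ŷ = -21 + 2.4·1 = -18.6; e = -18.4 − (-18.6) = 0.2
x=3: ŷ = -21 + 2.4·3 = -13.8; e = -14 − (-13.8) = -0.2
x=4: ŷ = -21 + 2.4·4 = -11.4; e = -11.8 − (-11.4) = -0.4
x=5: ŷ = -21 + 2.4·5 = -9; e = -6.4 − (-9) = 2.6
x=7: ŷ = -21 + 2.4·7 = -4.2; e = -6.2 − (-4.2) = -2
x=10: ŷ = -21 + 2.4·10 = 3; e = 2 − 3 = -1
x=11: ŷ = -21 + 2.4·11 = 5.4; e = 4.8 − 5.4 = -0.6
x=14: ŷ = -21 + 2.4·14 = 12.6; e = 14 − 12.6 = 1.4
Signs: + − − + − − − +
Runs: +×1, −×2, +×1, −×3, +×1 → 5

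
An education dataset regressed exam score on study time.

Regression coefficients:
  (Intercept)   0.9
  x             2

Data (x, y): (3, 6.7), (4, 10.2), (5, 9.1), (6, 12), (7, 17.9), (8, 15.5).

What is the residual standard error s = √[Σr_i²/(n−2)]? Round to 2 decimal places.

s = 2.05

x=3: ŷ = 0.9 + 2·3 = 6.9; r = 6.7 − 6.9 = -0.2
x=4: ŷ = 0.9 + 2·4 = 8.9; r = 10.2 − 8.9 = 1.3
x=5: ŷ = 0.9 + 2·5 = 10.9; r = 9.1 − 10.9 = -1.8
x=6: ŷ = 0.9 + 2·6 = 12.9; r = 12 − 12.9 = -0.9
x=7: ŷ = 0.9 + 2·7 = 14.9; r = 17.9 − 14.9 = 3
x=8: ŷ = 0.9 + 2·8 = 16.9; r = 15.5 − 16.9 = -1.4
SSE = 0.04 + 1.69 + 3.24 + 0.81 + 9 + 1.96 = 16.74
s = √(16.74/4) = √4.185 ≈ 2.05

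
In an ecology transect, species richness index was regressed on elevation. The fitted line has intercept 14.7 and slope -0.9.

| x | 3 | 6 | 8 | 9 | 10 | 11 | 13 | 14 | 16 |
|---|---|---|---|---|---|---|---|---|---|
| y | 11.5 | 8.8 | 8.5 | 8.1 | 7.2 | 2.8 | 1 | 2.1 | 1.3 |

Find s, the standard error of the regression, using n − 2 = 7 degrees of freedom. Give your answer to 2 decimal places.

x=3: ŷ = 14.7 − 0.9·3 = 12; r = 11.5 − 12 = -0.5
x=6: ŷ = 14.7 − 0.9·6 = 9.3; r = 8.8 − 9.3 = -0.5
x=8: ŷ = 14.7 − 0.9·8 = 7.5; r = 8.5 − 7.5 = 1
x=9: ŷ = 14.7 − 0.9·9 = 6.6; r = 8.1 − 6.6 = 1.5
x=10: ŷ = 14.7 − 0.9·10 = 5.7; r = 7.2 − 5.7 = 1.5
x=11: ŷ = 14.7 − 0.9·11 = 4.8; r = 2.8 − 4.8 = -2
x=13: ŷ = 14.7 − 0.9·13 = 3; r = 1 − 3 = -2
x=14: ŷ = 14.7 − 0.9·14 = 2.1; r = 2.1 − 2.1 = 0
x=16: ŷ = 14.7 − 0.9·16 = 0.3; r = 1.3 − 0.3 = 1
SSE = 0.25 + 0.25 + 1 + 2.25 + 2.25 + 4 + 4 + 0 + 1 = 15
s = √(15/7) = √2.14286 ≈ 1.46

s = 1.46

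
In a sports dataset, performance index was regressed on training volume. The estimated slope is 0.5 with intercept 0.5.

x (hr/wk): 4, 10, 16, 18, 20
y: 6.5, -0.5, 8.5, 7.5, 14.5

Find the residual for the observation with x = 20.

ŷ = 0.5 + 0.5·20 = 10.5
r = 14.5 − 10.5 = 4

r = 4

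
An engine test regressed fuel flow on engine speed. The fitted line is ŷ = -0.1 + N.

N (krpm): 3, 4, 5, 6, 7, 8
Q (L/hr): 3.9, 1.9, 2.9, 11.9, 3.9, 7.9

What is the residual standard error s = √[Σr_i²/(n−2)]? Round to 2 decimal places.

N=3: ŷ = -0.1 + 3 = 2.9; r = 3.9 − 2.9 = 1
N=4: ŷ = -0.1 + 4 = 3.9; r = 1.9 − 3.9 = -2
N=5: ŷ = -0.1 + 5 = 4.9; r = 2.9 − 4.9 = -2
N=6: ŷ = -0.1 + 6 = 5.9; r = 11.9 − 5.9 = 6
N=7: ŷ = -0.1 + 7 = 6.9; r = 3.9 − 6.9 = -3
N=8: ŷ = -0.1 + 8 = 7.9; r = 7.9 − 7.9 = 0
SSE = 1 + 4 + 4 + 36 + 9 + 0 = 54
s = √(54/4) = √13.5 ≈ 3.67

s = 3.67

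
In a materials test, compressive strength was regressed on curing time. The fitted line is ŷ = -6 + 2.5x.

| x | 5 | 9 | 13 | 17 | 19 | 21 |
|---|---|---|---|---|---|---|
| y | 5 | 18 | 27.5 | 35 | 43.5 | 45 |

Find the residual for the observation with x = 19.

ŷ = -6 + 2.5·19 = 41.5
e = 43.5 − 41.5 = 2

e = 2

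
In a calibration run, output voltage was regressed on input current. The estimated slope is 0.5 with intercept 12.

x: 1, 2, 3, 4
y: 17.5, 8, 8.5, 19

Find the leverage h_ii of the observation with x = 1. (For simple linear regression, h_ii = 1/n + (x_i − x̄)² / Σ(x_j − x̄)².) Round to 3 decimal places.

h = 0.700

x̄ = (1 + 2 + 3 + 4)/4 = 2.5
Σ(x − x̄)² = 2.25 + 0.25 + 0.25 + 2.25 = 5
h = 1/4 + (-1.5)²/5 = 0.25 + 0.45 = 0.700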